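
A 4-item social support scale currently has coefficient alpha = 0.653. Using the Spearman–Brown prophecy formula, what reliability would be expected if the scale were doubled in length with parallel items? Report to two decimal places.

Length factor m = 2
α' = m·α / (1 + (m−1)·α)
   = 2 × 0.653 / (1 + (2 − 1) × 0.653)
   = 1.3060 / 1.6530 = 0.79

predicted reliability = 0.79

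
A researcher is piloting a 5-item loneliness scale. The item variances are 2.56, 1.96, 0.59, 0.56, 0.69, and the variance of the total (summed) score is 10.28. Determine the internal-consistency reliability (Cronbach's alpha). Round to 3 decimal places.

sum of item variances = 2.56 + 1.96 + 0.59 + 0.56 + 0.69 = 6.36
α = (k/(k−1))·(1 − sum of item variances/total variance) = (5/4)·(1 − 6.36/10.28) = 0.477

α = 0.477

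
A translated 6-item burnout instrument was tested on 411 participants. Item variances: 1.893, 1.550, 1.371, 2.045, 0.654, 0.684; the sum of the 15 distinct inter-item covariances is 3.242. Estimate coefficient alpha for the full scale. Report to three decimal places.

sum of item variances = 1.893 + 1.550 + 1.371 + 2.045 + 0.654 + 0.684 = 8.197
Sum of distinct covariances = 3.242
σ²_T = sum of item variances + 2·Σcov = 8.197 + 2 × 3.242 = 14.681
α = (6/5)·(1 − 8.197/14.681) = 0.530

α = 0.530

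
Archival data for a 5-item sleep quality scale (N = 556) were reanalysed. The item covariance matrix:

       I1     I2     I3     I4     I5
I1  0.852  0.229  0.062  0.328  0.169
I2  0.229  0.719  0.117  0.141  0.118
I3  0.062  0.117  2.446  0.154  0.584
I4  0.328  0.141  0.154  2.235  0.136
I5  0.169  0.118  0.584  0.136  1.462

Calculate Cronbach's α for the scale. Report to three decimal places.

sum of item variances = 0.852 + 0.719 + 2.446 + 2.235 + 1.462 = 7.714
Σ_{i<j} σ_ij = 2.038
Var(T) = 7.714 + 2 × 2.038 = 11.790
α = (k/(k−1))·(1 − sum of item variances/Var(T)) = (5/4)·(1 − 7.714/11.790) = 0.432

α = 0.432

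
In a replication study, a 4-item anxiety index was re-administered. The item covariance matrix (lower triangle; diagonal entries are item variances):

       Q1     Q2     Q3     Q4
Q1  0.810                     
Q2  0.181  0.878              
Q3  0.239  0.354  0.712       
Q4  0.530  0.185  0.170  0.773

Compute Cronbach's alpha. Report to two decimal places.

sum of item variances = 0.810 + 0.878 + 0.712 + 0.773 = 3.173
Sum of off-diagonal covariances = 1.659
Var(T) = 3.173 + 2 × 1.659 = 6.491
α = (k/(k−1))·(1 − sum of item variances/Var(T)) = (4/3)·(1 − 3.173/6.491) = 0.68

Cronbach's alpha = 0.68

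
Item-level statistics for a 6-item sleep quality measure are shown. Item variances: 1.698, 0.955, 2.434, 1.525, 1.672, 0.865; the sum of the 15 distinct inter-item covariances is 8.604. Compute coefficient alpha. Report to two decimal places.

Σσ²ᵢ = 1.698 + 0.955 + 2.434 + 1.525 + 1.672 + 0.865 = 9.149
Sum of distinct covariances = 8.604
Var(T) = Σσ²ᵢ + 2·Σcov = 9.149 + 2 × 8.604 = 26.357
α = (6/5)·(1 − 9.149/26.357) = 0.78

α = 0.78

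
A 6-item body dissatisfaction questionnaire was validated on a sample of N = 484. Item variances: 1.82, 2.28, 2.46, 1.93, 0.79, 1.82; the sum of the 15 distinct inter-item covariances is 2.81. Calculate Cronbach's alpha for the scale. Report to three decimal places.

α = 0.403

Σσᵢ² = 1.82 + 2.28 + 2.46 + 1.93 + 0.79 + 1.82 = 11.10
Sum of distinct covariances = 2.81
σ²_T = Σσᵢ² + 2·Σcov = 11.10 + 2 × 2.81 = 16.72
α = (6/5)·(1 − 11.10/16.72) = 0.403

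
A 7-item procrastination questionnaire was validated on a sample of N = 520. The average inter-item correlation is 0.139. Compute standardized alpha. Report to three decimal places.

standardized alpha = 0.531

Standardized α = k·r̄ / (1 + (k−1)·r̄) = 7 × 0.139 / (1 + 6 × 0.139)
  = 0.9730 / 1.8340 = 0.531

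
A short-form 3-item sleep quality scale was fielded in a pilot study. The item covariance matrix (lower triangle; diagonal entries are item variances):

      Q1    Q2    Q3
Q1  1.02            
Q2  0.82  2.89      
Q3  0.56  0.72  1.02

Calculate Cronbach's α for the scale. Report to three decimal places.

α = 0.690

Σσ²ᵢ = 1.02 + 2.89 + 1.02 = 4.93
Σ_{i<j} σ_ij = 2.10
Var(T) = 4.93 + 2 × 2.10 = 9.13
α = (k/(k−1))·(1 − Σσ²ᵢ/Var(T)) = (3/2)·(1 − 4.93/9.13) = 0.690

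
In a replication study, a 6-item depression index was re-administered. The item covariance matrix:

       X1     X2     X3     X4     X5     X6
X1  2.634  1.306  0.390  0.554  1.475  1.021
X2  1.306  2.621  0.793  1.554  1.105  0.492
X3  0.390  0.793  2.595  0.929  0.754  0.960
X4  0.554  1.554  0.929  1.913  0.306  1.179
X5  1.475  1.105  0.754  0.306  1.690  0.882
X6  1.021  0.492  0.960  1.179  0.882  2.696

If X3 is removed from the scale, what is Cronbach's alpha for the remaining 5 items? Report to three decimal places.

α = 0.789

Remaining items: X1, X2, X4, X5, X6 (k = 5).
sum of item variances = 2.634 + 2.621 + 1.913 + 1.690 + 2.696 = 11.554
σ²_total = 11.554 + 2 × 9.874 = 31.302
α (item deleted) = (5/4)·(1 − 11.554/31.302) = 0.789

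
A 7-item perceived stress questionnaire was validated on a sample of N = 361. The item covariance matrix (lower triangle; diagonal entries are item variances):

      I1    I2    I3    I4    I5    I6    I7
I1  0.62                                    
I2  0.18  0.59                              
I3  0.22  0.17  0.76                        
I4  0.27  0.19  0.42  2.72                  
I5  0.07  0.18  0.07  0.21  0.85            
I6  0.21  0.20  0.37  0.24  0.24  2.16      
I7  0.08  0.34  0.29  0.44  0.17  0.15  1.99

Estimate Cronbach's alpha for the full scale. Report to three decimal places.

sum of item variances = 0.62 + 0.59 + 0.76 + 2.72 + 0.85 + 2.16 + 1.99 = 9.69
Σ_{i<j} σ_ij = 4.71
Var(T) = 9.69 + 2 × 4.71 = 19.11
α = (k/(k−1))·(1 − sum of item variances/Var(T)) = (7/6)·(1 − 9.69/19.11) = 0.575

Cronbach's alpha = 0.575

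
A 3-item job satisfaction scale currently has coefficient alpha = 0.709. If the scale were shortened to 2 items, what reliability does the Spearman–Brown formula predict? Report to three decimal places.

Length factor m = 2/3 = 0.6667
α' = m·α / (1 − (1−m)·α)
   = 2/3 × 0.709 / (1 − (1 − 2/3) × 0.709)
   = 0.4727 / 0.7637 = 0.619

predicted reliability = 0.619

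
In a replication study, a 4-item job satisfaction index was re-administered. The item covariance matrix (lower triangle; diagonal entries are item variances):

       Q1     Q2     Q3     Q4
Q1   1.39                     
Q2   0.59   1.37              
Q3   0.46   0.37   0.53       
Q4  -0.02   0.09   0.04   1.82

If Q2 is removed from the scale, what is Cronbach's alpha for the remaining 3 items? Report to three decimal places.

Remaining items: Q1, Q3, Q4 (k = 3).
sum of item variances = 1.39 + 0.53 + 1.82 = 3.74
Var(T) = 3.74 + 2 × 0.48 = 4.70
α (item deleted) = (3/2)·(1 − 3.74/4.70) = 0.306

Cronbach's alpha = 0.306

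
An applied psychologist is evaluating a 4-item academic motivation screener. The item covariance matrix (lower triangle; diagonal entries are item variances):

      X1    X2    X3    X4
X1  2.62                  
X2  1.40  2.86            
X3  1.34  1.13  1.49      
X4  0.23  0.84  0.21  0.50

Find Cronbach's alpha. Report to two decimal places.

sum of item variances = 2.62 + 2.86 + 1.49 + 0.50 = 7.47
Sum of off-diagonal covariances = 5.15
σ²_T = 7.47 + 2 × 5.15 = 17.77
α = (k/(k−1))·(1 − sum of item variances/σ²_T) = (4/3)·(1 − 7.47/17.77) = 0.77

Cronbach's alpha = 0.77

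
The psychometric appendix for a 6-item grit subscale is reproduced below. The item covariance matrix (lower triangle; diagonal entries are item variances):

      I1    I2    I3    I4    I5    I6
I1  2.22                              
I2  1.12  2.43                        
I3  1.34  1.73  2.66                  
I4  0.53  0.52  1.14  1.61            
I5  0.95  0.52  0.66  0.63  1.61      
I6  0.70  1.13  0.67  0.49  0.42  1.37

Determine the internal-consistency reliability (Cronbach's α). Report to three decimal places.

Cronbach's α = 0.814

Σσᵢ² = 2.22 + 2.43 + 2.66 + 1.61 + 1.61 + 1.37 = 11.90
Sum of the distinct covariances = 12.55
σ²_total = 11.90 + 2 × 12.55 = 37.00
α = (k/(k−1))·(1 − Σσᵢ²/σ²_total) = (6/5)·(1 − 11.90/37.00) = 0.814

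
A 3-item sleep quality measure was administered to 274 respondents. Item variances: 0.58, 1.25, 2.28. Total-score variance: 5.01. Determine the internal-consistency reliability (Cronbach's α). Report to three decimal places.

sum of item variances = 0.58 + 1.25 + 2.28 = 4.11
α = (k/(k−1))·(1 − sum of item variances/σ²_total) = (3/2)·(1 − 4.11/5.01) = 0.269

α = 0.269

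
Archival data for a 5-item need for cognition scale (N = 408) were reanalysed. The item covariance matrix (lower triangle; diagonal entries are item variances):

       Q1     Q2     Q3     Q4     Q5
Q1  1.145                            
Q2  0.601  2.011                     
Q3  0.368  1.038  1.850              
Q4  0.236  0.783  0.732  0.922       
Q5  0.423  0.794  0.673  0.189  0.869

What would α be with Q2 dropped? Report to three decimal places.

Remaining items: Q1, Q3, Q4, Q5 (k = 4).
ΣVar(i) = 1.145 + 1.850 + 0.922 + 0.869 = 4.786
σ²_T = 4.786 + 2 × 2.621 = 10.028
α (item deleted) = (4/3)·(1 − 4.786/10.028) = 0.697

α = 0.697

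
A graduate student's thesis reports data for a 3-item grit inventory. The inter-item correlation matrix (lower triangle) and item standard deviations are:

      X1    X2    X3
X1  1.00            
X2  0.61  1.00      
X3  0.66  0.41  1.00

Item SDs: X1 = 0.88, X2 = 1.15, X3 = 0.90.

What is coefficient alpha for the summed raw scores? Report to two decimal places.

coefficient alpha = 0.78

Σσ²ᵢ = 0.88² + 1.15² + 0.90² = 2.9069
Covariances σ_ij = r_ij · s_i · s_j:
  σ(X1,X2) = 0.61 × 0.88 × 1.15 = 0.6173
  σ(X1,X3) = 0.66 × 0.88 × 0.90 = 0.5227
  σ(X2,X3) = 0.41 × 1.15 × 0.90 = 0.4243
σ²_T = Σσ²ᵢ + 2·Σσ_ij = 2.9069 + 2 × 1.5643 = 6.0355
α = (3/2)·(1 − 2.9069/6.0355) = 0.78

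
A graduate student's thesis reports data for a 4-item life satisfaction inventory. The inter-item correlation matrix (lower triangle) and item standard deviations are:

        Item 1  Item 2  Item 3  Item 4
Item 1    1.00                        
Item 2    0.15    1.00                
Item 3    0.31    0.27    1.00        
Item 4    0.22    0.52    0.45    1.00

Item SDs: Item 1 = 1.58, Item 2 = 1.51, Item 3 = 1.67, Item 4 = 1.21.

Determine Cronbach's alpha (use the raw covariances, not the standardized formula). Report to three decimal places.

Σσ²ᵢ = 1.58² + 1.51² + 1.67² + 1.21² = 9.0295
Covariances σ_ij = r_ij · s_i · s_j:
  σ(Item 1,Item 2) = 0.15 × 1.58 × 1.51 = 0.3579
  σ(Item 1,Item 3) = 0.31 × 1.58 × 1.67 = 0.8180
  σ(Item 1,Item 4) = 0.22 × 1.58 × 1.21 = 0.4206
  σ(Item 2,Item 3) = 0.27 × 1.51 × 1.67 = 0.6809
  σ(Item 2,Item 4) = 0.52 × 1.51 × 1.21 = 0.9501
  σ(Item 3,Item 4) = 0.45 × 1.67 × 1.21 = 0.9093
σ²_T = Σσ²ᵢ + 2·Σσ_ij = 9.0295 + 2 × 4.1368 = 17.3031
α = (4/3)·(1 − 9.0295/17.3031) = 0.638

Cronbach's alpha = 0.638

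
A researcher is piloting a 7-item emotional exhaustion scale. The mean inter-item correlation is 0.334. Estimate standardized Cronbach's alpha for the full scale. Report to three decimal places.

α = 0.778

Standardized α = k·r̄ / (1 + (k−1)·r̄) = 7 × 0.334 / (1 + 6 × 0.334)
  = 2.3380 / 3.0040 = 0.778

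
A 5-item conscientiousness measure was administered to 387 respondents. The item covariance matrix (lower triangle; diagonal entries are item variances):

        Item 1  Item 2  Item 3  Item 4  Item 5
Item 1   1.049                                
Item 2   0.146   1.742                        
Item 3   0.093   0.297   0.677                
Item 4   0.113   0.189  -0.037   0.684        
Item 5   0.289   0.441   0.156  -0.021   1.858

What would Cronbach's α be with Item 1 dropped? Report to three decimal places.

Cronbach's α = 0.390

Remaining items: Item 2, Item 3, Item 4, Item 5 (k = 4).
Σσᵢ² = 1.742 + 0.677 + 0.684 + 1.858 = 4.961
σ²_total = 4.961 + 2 × 1.025 = 7.011
α (item deleted) = (4/3)·(1 − 4.961/7.011) = 0.390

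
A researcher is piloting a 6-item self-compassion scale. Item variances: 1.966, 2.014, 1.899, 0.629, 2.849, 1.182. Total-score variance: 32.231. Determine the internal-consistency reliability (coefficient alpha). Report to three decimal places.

α = 0.808

ΣVar(i) = 1.966 + 2.014 + 1.899 + 0.629 + 2.849 + 1.182 = 10.539
α = (k/(k−1))·(1 − ΣVar(i)/total variance) = (6/5)·(1 − 10.539/32.231) = 0.808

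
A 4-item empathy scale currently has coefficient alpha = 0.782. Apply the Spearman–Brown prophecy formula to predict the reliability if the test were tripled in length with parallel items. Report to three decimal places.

predicted reliability = 0.915

Length factor m = 3
α' = m·α / (1 + (m−1)·α)
   = 3 × 0.782 / (1 + (3 − 1) × 0.782)
   = 2.3460 / 2.5640 = 0.915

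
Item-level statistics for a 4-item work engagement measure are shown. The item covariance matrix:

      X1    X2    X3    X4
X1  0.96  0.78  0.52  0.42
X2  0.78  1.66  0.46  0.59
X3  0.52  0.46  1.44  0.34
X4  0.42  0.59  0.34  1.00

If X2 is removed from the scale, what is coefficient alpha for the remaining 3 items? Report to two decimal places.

coefficient alpha = 0.64

Remaining items: X1, X3, X4 (k = 3).
sum of item variances = 0.96 + 1.44 + 1.00 = 3.40
σ²_total = 3.40 + 2 × 1.28 = 5.96
α (item deleted) = (3/2)·(1 − 3.40/5.96) = 0.64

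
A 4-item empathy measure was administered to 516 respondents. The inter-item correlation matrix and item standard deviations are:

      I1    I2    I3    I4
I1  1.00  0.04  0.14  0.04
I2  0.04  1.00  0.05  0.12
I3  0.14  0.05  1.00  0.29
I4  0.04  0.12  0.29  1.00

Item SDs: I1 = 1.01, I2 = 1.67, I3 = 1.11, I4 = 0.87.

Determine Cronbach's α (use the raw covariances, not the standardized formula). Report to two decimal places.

Cronbach's α = 0.29

Σσ²ᵢ = 1.01² + 1.67² + 1.11² + 0.87² = 5.7980
Covariances σ_ij = r_ij · s_i · s_j:
  σ(I1,I2) = 0.04 × 1.01 × 1.67 = 0.0675
  σ(I1,I3) = 0.14 × 1.01 × 1.11 = 0.1570
  σ(I1,I4) = 0.04 × 1.01 × 0.87 = 0.0351
  σ(I2,I3) = 0.05 × 1.67 × 1.11 = 0.0927
  σ(I2,I4) = 0.12 × 1.67 × 0.87 = 0.1743
  σ(I3,I4) = 0.29 × 1.11 × 0.87 = 0.2801
σ²_T = Σσ²ᵢ + 2·Σσ_ij = 5.7980 + 2 × 0.8067 = 7.4114
α = (4/3)·(1 − 5.7980/7.4114) = 0.29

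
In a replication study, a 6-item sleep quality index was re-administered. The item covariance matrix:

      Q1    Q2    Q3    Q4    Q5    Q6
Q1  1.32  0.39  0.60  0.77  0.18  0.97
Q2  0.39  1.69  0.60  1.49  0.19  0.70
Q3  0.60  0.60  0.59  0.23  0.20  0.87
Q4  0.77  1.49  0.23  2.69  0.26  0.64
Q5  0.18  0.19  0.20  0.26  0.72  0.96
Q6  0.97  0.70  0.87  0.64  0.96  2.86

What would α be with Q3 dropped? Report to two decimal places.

Remaining items: Q1, Q2, Q4, Q5, Q6 (k = 5).
ΣVar(i) = 1.32 + 1.69 + 2.69 + 0.72 + 2.86 = 9.28
σ²_total = 9.28 + 2 × 6.55 = 22.38
α (item deleted) = (5/4)·(1 − 9.28/22.38) = 0.73

α = 0.73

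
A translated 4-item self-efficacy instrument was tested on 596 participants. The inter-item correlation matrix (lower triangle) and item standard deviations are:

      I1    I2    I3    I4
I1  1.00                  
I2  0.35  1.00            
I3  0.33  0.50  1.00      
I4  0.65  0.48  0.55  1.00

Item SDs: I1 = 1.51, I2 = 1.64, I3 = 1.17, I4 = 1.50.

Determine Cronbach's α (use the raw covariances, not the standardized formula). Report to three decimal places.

Σσ²ᵢ = 1.51² + 1.64² + 1.17² + 1.50² = 8.5886
Covariances σ_ij = r_ij · s_i · s_j:
  σ(I1,I2) = 0.35 × 1.51 × 1.64 = 0.8667
  σ(I1,I3) = 0.33 × 1.51 × 1.17 = 0.5830
  σ(I1,I4) = 0.65 × 1.51 × 1.50 = 1.4723
  σ(I2,I3) = 0.50 × 1.64 × 1.17 = 0.9594
  σ(I2,I4) = 0.48 × 1.64 × 1.50 = 1.1808
  σ(I3,I4) = 0.55 × 1.17 × 1.50 = 0.9652
σ²_T = Σσ²ᵢ + 2·Σσ_ij = 8.5886 + 2 × 6.0274 = 20.6434
α = (4/3)·(1 − 8.5886/20.6434) = 0.779

Cronbach's α = 0.779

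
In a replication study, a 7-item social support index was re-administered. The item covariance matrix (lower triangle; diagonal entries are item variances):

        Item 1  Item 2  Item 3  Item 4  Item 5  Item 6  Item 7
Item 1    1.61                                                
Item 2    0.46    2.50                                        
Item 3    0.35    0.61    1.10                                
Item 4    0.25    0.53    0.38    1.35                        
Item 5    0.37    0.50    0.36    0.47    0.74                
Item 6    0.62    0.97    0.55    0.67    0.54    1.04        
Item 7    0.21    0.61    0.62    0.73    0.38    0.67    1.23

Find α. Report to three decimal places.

sum of item variances = 1.61 + 2.50 + 1.10 + 1.35 + 0.74 + 1.04 + 1.23 = 9.57
Sum of the distinct covariances = 10.85
Var(T) = 9.57 + 2 × 10.85 = 31.27
α = (k/(k−1))·(1 − sum of item variances/Var(T)) = (7/6)·(1 − 9.57/31.27) = 0.810

α = 0.810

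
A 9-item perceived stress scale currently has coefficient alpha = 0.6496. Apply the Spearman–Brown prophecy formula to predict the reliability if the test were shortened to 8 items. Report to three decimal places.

predicted reliability = 0.622

Length factor m = 8/9 = 0.8889
α' = m·α / (1 − (1−m)·α)
   = 8/9 × 0.6496 / (1 − (1 − 8/9) × 0.6496)
   = 0.5774 / 0.9278 = 0.622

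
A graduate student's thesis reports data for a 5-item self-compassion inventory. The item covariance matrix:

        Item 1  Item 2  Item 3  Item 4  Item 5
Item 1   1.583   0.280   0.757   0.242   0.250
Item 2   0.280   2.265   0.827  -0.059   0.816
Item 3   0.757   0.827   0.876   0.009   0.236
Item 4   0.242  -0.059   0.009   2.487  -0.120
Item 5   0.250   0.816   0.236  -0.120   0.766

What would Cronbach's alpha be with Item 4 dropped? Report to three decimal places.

Remaining items: Item 1, Item 2, Item 3, Item 5 (k = 4).
Σσ²ᵢ = 1.583 + 2.265 + 0.876 + 0.766 = 5.490
total variance = 5.490 + 2 × 3.166 = 11.822
α (item deleted) = (4/3)·(1 − 5.490/11.822) = 0.714

Cronbach's alpha = 0.714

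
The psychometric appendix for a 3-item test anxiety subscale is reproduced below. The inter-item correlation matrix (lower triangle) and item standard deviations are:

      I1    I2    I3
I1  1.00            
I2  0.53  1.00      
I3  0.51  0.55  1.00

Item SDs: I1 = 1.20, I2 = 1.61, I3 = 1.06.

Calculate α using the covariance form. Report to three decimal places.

Σσ²ᵢ = 1.20² + 1.61² + 1.06² = 5.1557
Covariances σ_ij = r_ij · s_i · s_j:
  σ(I1,I2) = 0.53 × 1.20 × 1.61 = 1.0240
  σ(I1,I3) = 0.51 × 1.20 × 1.06 = 0.6487
  σ(I2,I3) = 0.55 × 1.61 × 1.06 = 0.9386
σ²_T = Σσ²ᵢ + 2·Σσ_ij = 5.1557 + 2 × 2.6113 = 10.3783
α = (3/2)·(1 − 5.1557/10.3783) = 0.755

α = 0.755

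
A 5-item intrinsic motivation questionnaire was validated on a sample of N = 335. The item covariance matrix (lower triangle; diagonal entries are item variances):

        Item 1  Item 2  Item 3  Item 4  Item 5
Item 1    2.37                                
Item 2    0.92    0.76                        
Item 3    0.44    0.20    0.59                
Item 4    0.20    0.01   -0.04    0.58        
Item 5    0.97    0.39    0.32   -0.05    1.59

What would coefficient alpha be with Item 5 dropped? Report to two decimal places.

α = 0.59

Remaining items: Item 1, Item 2, Item 3, Item 4 (k = 4).
sum of item variances = 2.37 + 0.76 + 0.59 + 0.58 = 4.30
σ²_total = 4.30 + 2 × 1.73 = 7.76
α (item deleted) = (4/3)·(1 − 4.30/7.76) = 0.59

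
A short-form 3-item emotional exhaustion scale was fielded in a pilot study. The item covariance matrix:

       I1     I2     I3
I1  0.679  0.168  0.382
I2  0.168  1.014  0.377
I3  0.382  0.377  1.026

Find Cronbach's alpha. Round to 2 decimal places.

Cronbach's alpha = 0.61

Σσᵢ² = 0.679 + 1.014 + 1.026 = 2.719
Sum of the distinct covariances = 0.927
σ²_T = 2.719 + 2 × 0.927 = 4.573
α = (k/(k−1))·(1 − Σσᵢ²/σ²_T) = (3/2)·(1 − 2.719/4.573) = 0.61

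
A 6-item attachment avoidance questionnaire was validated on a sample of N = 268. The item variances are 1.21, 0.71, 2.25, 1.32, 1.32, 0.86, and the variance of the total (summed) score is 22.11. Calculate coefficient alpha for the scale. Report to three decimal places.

α = 0.784

sum of item variances = 1.21 + 0.71 + 2.25 + 1.32 + 1.32 + 0.86 = 7.67
α = (k/(k−1))·(1 − sum of item variances/Var(T)) = (6/5)·(1 − 7.67/22.11) = 0.784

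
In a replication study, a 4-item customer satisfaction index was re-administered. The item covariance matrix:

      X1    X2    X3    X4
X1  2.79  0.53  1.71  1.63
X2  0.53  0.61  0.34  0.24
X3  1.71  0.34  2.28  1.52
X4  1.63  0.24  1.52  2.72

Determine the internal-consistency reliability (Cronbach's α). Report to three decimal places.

Σσ²ᵢ = 2.79 + 0.61 + 2.28 + 2.72 = 8.40
Σ_{i<j} σ_ij = 5.97
total variance = 8.40 + 2 × 5.97 = 20.34
α = (k/(k−1))·(1 − Σσ²ᵢ/total variance) = (4/3)·(1 − 8.40/20.34) = 0.783

α = 0.783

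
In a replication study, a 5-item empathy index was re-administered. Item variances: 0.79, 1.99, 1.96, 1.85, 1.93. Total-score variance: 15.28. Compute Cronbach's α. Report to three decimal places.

sum of item variances = 0.79 + 1.99 + 1.96 + 1.85 + 1.93 = 8.52
α = (k/(k−1))·(1 − sum of item variances/total variance) = (5/4)·(1 − 8.52/15.28) = 0.553

α = 0.553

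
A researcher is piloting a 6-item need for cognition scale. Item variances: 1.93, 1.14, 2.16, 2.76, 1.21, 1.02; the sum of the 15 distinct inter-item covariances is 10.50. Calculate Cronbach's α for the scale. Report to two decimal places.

Σσ²ᵢ = 1.93 + 1.14 + 2.16 + 2.76 + 1.21 + 1.02 = 10.22
Sum of distinct covariances = 10.50
Var(T) = Σσ²ᵢ + 2·Σcov = 10.22 + 2 × 10.50 = 31.22
α = (6/5)·(1 − 10.22/31.22) = 0.81

Cronbach's α = 0.81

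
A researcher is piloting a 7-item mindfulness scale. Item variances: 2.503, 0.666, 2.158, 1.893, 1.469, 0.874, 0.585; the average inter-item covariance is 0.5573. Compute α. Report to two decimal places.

α = 0.81

ΣVar(i) = 2.503 + 0.666 + 2.158 + 1.893 + 1.469 + 0.874 + 0.585 = 10.148
Sum of the 21 distinct covariances = 21 × 0.5573 = 11.7033
Var(T) = ΣVar(i) + 2·Σcov = 10.148 + 2 × 11.7033 = 33.5546
α = (7/6)·(1 − 10.148/33.5546) = 0.81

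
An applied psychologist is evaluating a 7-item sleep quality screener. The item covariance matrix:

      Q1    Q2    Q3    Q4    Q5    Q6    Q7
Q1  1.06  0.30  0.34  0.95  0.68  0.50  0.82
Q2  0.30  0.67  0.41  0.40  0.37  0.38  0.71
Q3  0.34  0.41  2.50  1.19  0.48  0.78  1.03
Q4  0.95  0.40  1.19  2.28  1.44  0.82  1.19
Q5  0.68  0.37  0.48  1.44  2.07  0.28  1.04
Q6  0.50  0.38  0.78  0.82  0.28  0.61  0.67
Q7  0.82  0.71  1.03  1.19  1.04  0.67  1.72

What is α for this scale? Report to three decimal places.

sum of item variances = 1.06 + 0.67 + 2.50 + 2.28 + 2.07 + 0.61 + 1.72 = 10.91
Sum of the distinct covariances = 14.78
σ²_T = 10.91 + 2 × 14.78 = 40.47
α = (k/(k−1))·(1 − sum of item variances/σ²_T) = (7/6)·(1 − 10.91/40.47) = 0.852

α = 0.852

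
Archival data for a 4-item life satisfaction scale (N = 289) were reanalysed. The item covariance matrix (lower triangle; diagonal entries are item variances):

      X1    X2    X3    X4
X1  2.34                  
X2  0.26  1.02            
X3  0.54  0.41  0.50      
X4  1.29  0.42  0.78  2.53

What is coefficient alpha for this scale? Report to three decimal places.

coefficient alpha = 0.715

Σσ²ᵢ = 2.34 + 1.02 + 0.50 + 2.53 = 6.39
Sum of the distinct covariances = 3.70
total variance = 6.39 + 2 × 3.70 = 13.79
α = (k/(k−1))·(1 − Σσ²ᵢ/total variance) = (4/3)·(1 − 6.39/13.79) = 0.715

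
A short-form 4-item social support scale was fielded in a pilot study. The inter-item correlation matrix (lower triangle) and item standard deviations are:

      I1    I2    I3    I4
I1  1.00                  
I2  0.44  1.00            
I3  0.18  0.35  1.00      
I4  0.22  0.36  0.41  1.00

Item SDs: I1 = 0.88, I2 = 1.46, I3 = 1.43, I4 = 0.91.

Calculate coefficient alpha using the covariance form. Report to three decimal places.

Σσ²ᵢ = 0.88² + 1.46² + 1.43² + 0.91² = 5.7790
Covariances σ_ij = r_ij · s_i · s_j:
  σ(I1,I2) = 0.44 × 0.88 × 1.46 = 0.5653
  σ(I1,I3) = 0.18 × 0.88 × 1.43 = 0.2265
  σ(I1,I4) = 0.22 × 0.88 × 0.91 = 0.1762
  σ(I2,I3) = 0.35 × 1.46 × 1.43 = 0.7307
  σ(I2,I4) = 0.36 × 1.46 × 0.91 = 0.4783
  σ(I3,I4) = 0.41 × 1.43 × 0.91 = 0.5335
σ²_T = Σσ²ᵢ + 2·Σσ_ij = 5.7790 + 2 × 2.7105 = 11.2000
α = (4/3)·(1 − 5.7790/11.2000) = 0.645

α = 0.645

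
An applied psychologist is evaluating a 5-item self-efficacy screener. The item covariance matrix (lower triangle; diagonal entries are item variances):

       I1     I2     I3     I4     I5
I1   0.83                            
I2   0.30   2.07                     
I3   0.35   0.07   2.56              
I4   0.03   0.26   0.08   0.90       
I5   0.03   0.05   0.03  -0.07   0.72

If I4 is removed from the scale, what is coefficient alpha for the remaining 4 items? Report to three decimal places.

Remaining items: I1, I2, I3, I5 (k = 4).
Σσ²ᵢ = 0.83 + 2.07 + 2.56 + 0.72 = 6.18
σ²_total = 6.18 + 2 × 0.83 = 7.84
α (item deleted) = (4/3)·(1 − 6.18/7.84) = 0.282

coefficient alpha = 0.282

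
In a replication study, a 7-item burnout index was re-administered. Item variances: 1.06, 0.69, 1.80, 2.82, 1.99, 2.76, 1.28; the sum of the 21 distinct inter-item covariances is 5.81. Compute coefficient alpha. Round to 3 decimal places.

sum of item variances = 1.06 + 0.69 + 1.80 + 2.82 + 1.99 + 2.76 + 1.28 = 12.40
Sum of distinct covariances = 5.81
σ²_total = sum of item variances + 2·Σcov = 12.40 + 2 × 5.81 = 24.02
α = (7/6)·(1 − 12.40/24.02) = 0.564

α = 0.564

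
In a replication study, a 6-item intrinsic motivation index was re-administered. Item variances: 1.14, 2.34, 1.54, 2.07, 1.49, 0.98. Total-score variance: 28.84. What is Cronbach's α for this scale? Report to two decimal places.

sum of item variances = 1.14 + 2.34 + 1.54 + 2.07 + 1.49 + 0.98 = 9.56
α = (k/(k−1))·(1 − sum of item variances/σ²_total) = (6/5)·(1 − 9.56/28.84) = 0.80

Cronbach's α = 0.80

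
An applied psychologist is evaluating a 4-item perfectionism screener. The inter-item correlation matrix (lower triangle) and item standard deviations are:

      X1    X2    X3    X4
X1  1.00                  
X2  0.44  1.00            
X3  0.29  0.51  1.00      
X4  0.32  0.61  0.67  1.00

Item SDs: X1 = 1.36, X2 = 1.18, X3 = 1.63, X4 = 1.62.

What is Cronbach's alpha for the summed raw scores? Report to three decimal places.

Σσ²ᵢ = 1.36² + 1.18² + 1.63² + 1.62² = 8.5233
Covariances σ_ij = r_ij · s_i · s_j:
  σ(X1,X2) = 0.44 × 1.36 × 1.18 = 0.7061
  σ(X1,X3) = 0.29 × 1.36 × 1.63 = 0.6429
  σ(X1,X4) = 0.32 × 1.36 × 1.62 = 0.7050
  σ(X2,X3) = 0.51 × 1.18 × 1.63 = 0.9809
  σ(X2,X4) = 0.61 × 1.18 × 1.62 = 1.1661
  σ(X3,X4) = 0.67 × 1.63 × 1.62 = 1.7692
σ²_T = Σσ²ᵢ + 2·Σσ_ij = 8.5233 + 2 × 5.9702 = 20.4637
α = (4/3)·(1 − 8.5233/20.4637) = 0.778

Cronbach's alpha = 0.778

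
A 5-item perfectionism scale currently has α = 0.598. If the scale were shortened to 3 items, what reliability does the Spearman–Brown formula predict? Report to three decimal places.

predicted reliability = 0.472

Length factor m = 3/5 = 0.6000
α' = m·α / (1 − (1−m)·α)
   = 3/5 × 0.598 / (1 − (1 − 3/5) × 0.598)
   = 0.3588 / 0.7608 = 0.472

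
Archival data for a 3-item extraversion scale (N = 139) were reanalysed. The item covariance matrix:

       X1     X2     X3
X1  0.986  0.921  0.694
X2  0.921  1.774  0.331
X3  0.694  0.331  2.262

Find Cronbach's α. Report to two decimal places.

Cronbach's α = 0.65

Σσᵢ² = 0.986 + 1.774 + 2.262 = 5.022
Sum of off-diagonal covariances = 1.946
Var(T) = 5.022 + 2 × 1.946 = 8.914
α = (k/(k−1))·(1 − Σσᵢ²/Var(T)) = (3/2)·(1 − 5.022/8.914) = 0.65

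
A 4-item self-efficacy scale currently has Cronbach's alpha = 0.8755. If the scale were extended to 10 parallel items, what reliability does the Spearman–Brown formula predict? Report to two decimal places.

predicted reliability = 0.95

Length factor m = 10/4 = 2.5000
α' = m·α / (1 + (m−1)·α)
   = 10/4 × 0.8755 / (1 + (10/4 − 1) × 0.8755)
   = 2.1887 / 2.3133 = 0.95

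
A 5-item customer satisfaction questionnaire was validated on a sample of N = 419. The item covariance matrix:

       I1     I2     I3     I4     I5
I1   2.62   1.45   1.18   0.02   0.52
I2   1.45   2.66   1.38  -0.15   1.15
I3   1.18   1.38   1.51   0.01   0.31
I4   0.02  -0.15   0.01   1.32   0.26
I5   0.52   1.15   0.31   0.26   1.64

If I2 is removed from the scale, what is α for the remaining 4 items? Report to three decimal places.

α = 0.525

Remaining items: I1, I3, I4, I5 (k = 4).
Σσ²ᵢ = 2.62 + 1.51 + 1.32 + 1.64 = 7.09
σ²_T = 7.09 + 2 × 2.30 = 11.69
α (item deleted) = (4/3)·(1 − 7.09/11.69) = 0.525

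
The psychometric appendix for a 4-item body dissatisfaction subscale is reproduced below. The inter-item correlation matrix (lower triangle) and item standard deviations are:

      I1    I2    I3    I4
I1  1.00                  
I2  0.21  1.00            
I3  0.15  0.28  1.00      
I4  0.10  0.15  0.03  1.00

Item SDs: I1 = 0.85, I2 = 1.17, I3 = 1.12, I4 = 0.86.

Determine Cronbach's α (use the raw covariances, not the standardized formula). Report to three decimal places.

Cronbach's α = 0.430

Σσ²ᵢ = 0.85² + 1.17² + 1.12² + 0.86² = 4.0854
Covariances σ_ij = r_ij · s_i · s_j:
  σ(I1,I2) = 0.21 × 0.85 × 1.17 = 0.2088
  σ(I1,I3) = 0.15 × 0.85 × 1.12 = 0.1428
  σ(I1,I4) = 0.10 × 0.85 × 0.86 = 0.0731
  σ(I2,I3) = 0.28 × 1.17 × 1.12 = 0.3669
  σ(I2,I4) = 0.15 × 1.17 × 0.86 = 0.1509
  σ(I3,I4) = 0.03 × 1.12 × 0.86 = 0.0289
σ²_T = Σσ²ᵢ + 2·Σσ_ij = 4.0854 + 2 × 0.9714 = 6.0282
α = (4/3)·(1 − 4.0854/6.0282) = 0.430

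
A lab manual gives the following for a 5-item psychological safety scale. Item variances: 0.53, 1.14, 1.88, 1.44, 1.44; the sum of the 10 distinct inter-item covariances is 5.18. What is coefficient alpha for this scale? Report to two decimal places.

coefficient alpha = 0.77

ΣVar(i) = 0.53 + 1.14 + 1.88 + 1.44 + 1.44 = 6.43
Sum of distinct covariances = 5.18
σ²_total = ΣVar(i) + 2·Σcov = 6.43 + 2 × 5.18 = 16.79
α = (5/4)·(1 − 6.43/16.79) = 0.77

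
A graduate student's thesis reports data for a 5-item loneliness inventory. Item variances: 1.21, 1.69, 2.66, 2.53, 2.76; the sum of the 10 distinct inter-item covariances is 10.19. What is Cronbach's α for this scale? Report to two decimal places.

α = 0.82

Σσ²ᵢ = 1.21 + 1.69 + 2.66 + 2.53 + 2.76 = 10.85
Sum of distinct covariances = 10.19
total variance = Σσ²ᵢ + 2·Σcov = 10.85 + 2 × 10.19 = 31.23
α = (5/4)·(1 − 10.85/31.23) = 0.82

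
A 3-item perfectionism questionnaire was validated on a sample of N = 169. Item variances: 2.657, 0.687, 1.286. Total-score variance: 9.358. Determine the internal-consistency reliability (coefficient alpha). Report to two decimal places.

ΣVar(i) = 2.657 + 0.687 + 1.286 = 4.630
α = (k/(k−1))·(1 − ΣVar(i)/Var(T)) = (3/2)·(1 − 4.630/9.358) = 0.76

coefficient alpha = 0.76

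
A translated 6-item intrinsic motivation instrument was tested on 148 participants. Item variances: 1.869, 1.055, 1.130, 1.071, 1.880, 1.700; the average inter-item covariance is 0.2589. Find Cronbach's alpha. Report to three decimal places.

sum of item variances = 1.869 + 1.055 + 1.130 + 1.071 + 1.880 + 1.700 = 8.705
Sum of the 15 distinct covariances = 15 × 0.2589 = 3.8835
Var(T) = sum of item variances + 2·Σcov = 8.705 + 2 × 3.8835 = 16.4720
α = (6/5)·(1 − 8.705/16.4720) = 0.566

Cronbach's alpha = 0.566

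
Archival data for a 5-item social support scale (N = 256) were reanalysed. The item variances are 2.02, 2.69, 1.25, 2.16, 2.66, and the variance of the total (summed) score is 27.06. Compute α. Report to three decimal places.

sum of item variances = 2.02 + 2.69 + 1.25 + 2.16 + 2.66 = 10.78
α = (k/(k−1))·(1 − sum of item variances/σ²_T) = (5/4)·(1 − 10.78/27.06) = 0.752

α = 0.752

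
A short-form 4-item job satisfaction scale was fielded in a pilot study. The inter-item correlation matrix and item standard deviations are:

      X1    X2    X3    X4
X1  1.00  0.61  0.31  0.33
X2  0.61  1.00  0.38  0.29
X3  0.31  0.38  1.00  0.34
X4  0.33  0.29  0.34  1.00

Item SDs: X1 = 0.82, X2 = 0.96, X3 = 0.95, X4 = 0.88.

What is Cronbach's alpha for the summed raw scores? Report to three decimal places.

Σσ²ᵢ = 0.82² + 0.96² + 0.95² + 0.88² = 3.2709
Covariances σ_ij = r_ij · s_i · s_j:
  σ(X1,X2) = 0.61 × 0.82 × 0.96 = 0.4802
  σ(X1,X3) = 0.31 × 0.82 × 0.95 = 0.2415
  σ(X1,X4) = 0.33 × 0.82 × 0.88 = 0.2381
  σ(X2,X3) = 0.38 × 0.96 × 0.95 = 0.3466
  σ(X2,X4) = 0.29 × 0.96 × 0.88 = 0.2450
  σ(X3,X4) = 0.34 × 0.95 × 0.88 = 0.2842
σ²_T = Σσ²ᵢ + 2·Σσ_ij = 3.2709 + 2 × 1.8356 = 6.9421
α = (4/3)·(1 − 3.2709/6.9421) = 0.705

Cronbach's alpha = 0.705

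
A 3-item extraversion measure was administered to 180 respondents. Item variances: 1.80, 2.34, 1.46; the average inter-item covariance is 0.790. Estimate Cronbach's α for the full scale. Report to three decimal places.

sum of item variances = 1.80 + 2.34 + 1.46 = 5.60
Sum of the 3 distinct covariances = 3 × 0.790 = 2.370
total variance = sum of item variances + 2·Σcov = 5.60 + 2 × 2.370 = 10.340
α = (3/2)·(1 − 5.60/10.340) = 0.688

α = 0.688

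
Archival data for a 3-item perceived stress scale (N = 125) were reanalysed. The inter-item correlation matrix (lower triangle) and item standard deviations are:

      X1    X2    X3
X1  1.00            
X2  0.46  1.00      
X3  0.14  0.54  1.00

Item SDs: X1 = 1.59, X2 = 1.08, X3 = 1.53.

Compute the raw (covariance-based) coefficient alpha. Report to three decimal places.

Σσ²ᵢ = 1.59² + 1.08² + 1.53² = 6.0354
Covariances σ_ij = r_ij · s_i · s_j:
  σ(X1,X2) = 0.46 × 1.59 × 1.08 = 0.7899
  σ(X1,X3) = 0.14 × 1.59 × 1.53 = 0.3406
  σ(X2,X3) = 0.54 × 1.08 × 1.53 = 0.8923
σ²_T = Σσ²ᵢ + 2·Σσ_ij = 6.0354 + 2 × 2.0228 = 10.0810
α = (3/2)·(1 − 6.0354/10.0810) = 0.602

coefficient alpha = 0.602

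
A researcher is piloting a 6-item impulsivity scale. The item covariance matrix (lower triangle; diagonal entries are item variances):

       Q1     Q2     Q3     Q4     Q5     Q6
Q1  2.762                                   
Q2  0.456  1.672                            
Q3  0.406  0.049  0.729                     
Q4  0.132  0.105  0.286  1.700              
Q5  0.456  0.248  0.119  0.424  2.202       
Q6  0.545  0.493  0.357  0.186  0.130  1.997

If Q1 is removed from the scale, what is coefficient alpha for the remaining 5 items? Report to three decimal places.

coefficient alpha = 0.458

Remaining items: Q2, Q3, Q4, Q5, Q6 (k = 5).
Σσ²ᵢ = 1.672 + 0.729 + 1.700 + 2.202 + 1.997 = 8.300
σ²_total = 8.300 + 2 × 2.397 = 13.094
α (item deleted) = (5/4)·(1 − 8.300/13.094) = 0.458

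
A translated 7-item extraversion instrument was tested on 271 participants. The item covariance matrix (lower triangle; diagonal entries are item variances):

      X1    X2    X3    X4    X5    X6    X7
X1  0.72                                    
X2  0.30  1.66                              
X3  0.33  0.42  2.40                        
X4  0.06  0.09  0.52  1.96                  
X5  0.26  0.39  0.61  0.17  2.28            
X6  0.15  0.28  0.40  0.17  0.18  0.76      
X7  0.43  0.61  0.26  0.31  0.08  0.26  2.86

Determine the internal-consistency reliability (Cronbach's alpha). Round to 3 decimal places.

α = 0.581

Σσᵢ² = 0.72 + 1.66 + 2.40 + 1.96 + 2.28 + 0.76 + 2.86 = 12.64
Σ_{i<j} σ_ij = 6.28
Var(T) = 12.64 + 2 × 6.28 = 25.20
α = (k/(k−1))·(1 − Σσᵢ²/Var(T)) = (7/6)·(1 − 12.64/25.20) = 0.581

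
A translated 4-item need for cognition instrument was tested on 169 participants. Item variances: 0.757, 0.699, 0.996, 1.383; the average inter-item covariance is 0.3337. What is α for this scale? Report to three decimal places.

Σσ²ᵢ = 0.757 + 0.699 + 0.996 + 1.383 = 3.835
Sum of the 6 distinct covariances = 6 × 0.3337 = 2.0022
σ²_T = Σσ²ᵢ + 2·Σcov = 3.835 + 2 × 2.0022 = 7.8394
α = (4/3)·(1 − 3.835/7.8394) = 0.681

α = 0.681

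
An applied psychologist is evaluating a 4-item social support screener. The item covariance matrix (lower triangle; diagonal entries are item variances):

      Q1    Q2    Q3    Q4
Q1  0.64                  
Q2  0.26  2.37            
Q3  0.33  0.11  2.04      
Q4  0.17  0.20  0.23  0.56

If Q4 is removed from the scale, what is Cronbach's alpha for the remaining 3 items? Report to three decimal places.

α = 0.326

Remaining items: Q1, Q2, Q3 (k = 3).
ΣVar(i) = 0.64 + 2.37 + 2.04 = 5.05
σ²_total = 5.05 + 2 × 0.70 = 6.45
α (item deleted) = (3/2)·(1 − 5.05/6.45) = 0.326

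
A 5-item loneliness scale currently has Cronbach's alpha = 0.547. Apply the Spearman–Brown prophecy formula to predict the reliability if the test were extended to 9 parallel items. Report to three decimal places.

predicted reliability = 0.685

Length factor m = 9/5 = 1.8000
α' = m·α / (1 + (m−1)·α)
   = 9/5 × 0.547 / (1 + (9/5 − 1) × 0.547)
   = 0.9846 / 1.4376 = 0.685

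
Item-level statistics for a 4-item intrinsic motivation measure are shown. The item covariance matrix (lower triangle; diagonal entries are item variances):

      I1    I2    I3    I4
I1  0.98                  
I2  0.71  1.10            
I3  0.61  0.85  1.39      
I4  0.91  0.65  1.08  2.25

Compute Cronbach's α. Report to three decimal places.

Σσᵢ² = 0.98 + 1.10 + 1.39 + 2.25 = 5.72
Sum of off-diagonal covariances = 4.81
σ²_total = 5.72 + 2 × 4.81 = 15.34
α = (k/(k−1))·(1 − Σσᵢ²/σ²_total) = (4/3)·(1 − 5.72/15.34) = 0.836

α = 0.836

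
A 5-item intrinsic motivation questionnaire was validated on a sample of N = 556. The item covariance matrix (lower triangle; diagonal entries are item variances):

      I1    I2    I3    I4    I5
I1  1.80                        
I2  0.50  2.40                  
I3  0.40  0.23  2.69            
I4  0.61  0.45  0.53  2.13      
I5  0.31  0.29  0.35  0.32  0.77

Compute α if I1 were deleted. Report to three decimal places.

Remaining items: I2, I3, I4, I5 (k = 4).
Σσᵢ² = 2.40 + 2.69 + 2.13 + 0.77 = 7.99
σ²_total = 7.99 + 2 × 2.17 = 12.33
α (item deleted) = (4/3)·(1 − 7.99/12.33) = 0.469

α = 0.469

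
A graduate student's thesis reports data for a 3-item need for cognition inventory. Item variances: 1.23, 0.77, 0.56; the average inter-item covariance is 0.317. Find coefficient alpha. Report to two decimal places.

sum of item variances = 1.23 + 0.77 + 0.56 = 2.56
Sum of the 3 distinct covariances = 3 × 0.317 = 0.951
total variance = sum of item variances + 2·Σcov = 2.56 + 2 × 0.951 = 4.462
α = (3/2)·(1 − 2.56/4.462) = 0.64

coefficient alpha = 0.64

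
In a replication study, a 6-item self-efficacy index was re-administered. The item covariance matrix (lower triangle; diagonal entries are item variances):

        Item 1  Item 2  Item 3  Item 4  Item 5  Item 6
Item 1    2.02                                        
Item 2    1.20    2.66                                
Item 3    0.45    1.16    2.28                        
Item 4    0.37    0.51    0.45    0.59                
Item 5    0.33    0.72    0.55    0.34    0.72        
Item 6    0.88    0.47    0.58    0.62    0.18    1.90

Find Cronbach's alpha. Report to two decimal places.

sum of item variances = 2.02 + 2.66 + 2.28 + 0.59 + 0.72 + 1.90 = 10.17
Sum of off-diagonal covariances = 8.81
σ²_total = 10.17 + 2 × 8.81 = 27.79
α = (k/(k−1))·(1 − sum of item variances/σ²_total) = (6/5)·(1 − 10.17/27.79) = 0.76

Cronbach's alpha = 0.76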